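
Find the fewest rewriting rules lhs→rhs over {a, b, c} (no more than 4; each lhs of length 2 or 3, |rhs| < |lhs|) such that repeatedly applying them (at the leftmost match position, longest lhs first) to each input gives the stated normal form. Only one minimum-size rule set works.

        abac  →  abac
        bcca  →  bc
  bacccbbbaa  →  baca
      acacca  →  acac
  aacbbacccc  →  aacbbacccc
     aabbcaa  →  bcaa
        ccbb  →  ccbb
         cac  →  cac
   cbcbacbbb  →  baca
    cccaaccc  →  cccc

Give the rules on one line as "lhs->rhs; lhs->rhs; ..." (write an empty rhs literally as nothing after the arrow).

aab->; bbb->a; cbc->; cca->c

  | abac
  | bcca => bc
  | bacccbbbaa => bacccaaa => baccaa => baca
  | acacca => acac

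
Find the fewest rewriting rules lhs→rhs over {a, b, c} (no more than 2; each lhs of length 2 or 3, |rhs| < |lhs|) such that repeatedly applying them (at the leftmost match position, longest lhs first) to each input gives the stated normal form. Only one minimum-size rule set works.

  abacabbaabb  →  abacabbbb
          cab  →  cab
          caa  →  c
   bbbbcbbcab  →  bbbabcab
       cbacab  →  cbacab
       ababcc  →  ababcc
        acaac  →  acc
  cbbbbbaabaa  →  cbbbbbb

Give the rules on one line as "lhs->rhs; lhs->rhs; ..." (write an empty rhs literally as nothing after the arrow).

  | abacabbaabb => abacabbbb
  | cab
  | caa => c
  | bbbbcbbcab => bbbabcab

aa->; bcb->a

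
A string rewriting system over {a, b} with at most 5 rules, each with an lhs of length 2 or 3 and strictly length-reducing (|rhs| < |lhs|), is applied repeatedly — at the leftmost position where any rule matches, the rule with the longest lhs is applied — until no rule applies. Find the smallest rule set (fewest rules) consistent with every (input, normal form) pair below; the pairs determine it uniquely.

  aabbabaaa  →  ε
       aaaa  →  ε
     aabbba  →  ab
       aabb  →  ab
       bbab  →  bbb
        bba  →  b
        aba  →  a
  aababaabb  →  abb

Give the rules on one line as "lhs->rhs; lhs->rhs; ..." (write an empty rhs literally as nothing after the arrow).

aa->; aab->a; ba->; bab->bb

  | aabbabaaa => ababaaa => abbaaa => abaa => aa => ε
  | aaaa => aa => ε
  | aabbba => abba => ab
  | aabb => ab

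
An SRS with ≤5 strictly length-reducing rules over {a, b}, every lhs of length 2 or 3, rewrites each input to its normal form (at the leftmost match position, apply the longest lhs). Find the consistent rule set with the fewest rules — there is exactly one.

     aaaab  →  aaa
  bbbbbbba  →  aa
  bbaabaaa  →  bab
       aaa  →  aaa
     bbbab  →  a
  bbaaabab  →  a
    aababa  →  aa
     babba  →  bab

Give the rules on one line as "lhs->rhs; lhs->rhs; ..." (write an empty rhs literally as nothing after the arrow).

  | aaaab => aaa
  | bbbbbbba => abbbba => aaba => aa
  | bbaabaaa => babaaa => babba => bab
  | aaa

aab->a; baa->bb; bba->b; bbb->a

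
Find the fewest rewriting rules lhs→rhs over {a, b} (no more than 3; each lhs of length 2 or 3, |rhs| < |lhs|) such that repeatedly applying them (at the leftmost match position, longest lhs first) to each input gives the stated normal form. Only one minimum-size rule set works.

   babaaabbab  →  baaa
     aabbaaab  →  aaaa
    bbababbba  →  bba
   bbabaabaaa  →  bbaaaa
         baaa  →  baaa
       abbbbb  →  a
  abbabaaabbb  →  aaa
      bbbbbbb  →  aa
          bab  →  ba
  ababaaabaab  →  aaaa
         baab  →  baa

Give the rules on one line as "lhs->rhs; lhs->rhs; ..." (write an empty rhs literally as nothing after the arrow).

ab->a; aba->a; bbb->aa

  | babaaabbab => baaabbab => baaabab => baaab => baaa
  | aabbaaab => aabaaab => aaaab => aaaa
  | bbababbba => bbabbba => bbabba => bbaba => bba
  | bbabaabaaa => bbaabaaa => bbaaaa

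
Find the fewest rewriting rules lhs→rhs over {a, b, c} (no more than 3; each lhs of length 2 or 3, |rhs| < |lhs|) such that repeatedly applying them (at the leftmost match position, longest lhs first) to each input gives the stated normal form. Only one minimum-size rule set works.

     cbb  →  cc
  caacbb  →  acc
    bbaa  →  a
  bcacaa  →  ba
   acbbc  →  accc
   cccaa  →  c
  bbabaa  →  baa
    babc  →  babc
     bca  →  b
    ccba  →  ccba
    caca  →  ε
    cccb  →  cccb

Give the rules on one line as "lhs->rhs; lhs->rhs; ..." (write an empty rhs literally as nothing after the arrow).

  | cbb => cc
  | caacbb => acbb => acc
  | bbaa => caa => a
  | bcacaa => bcaa => ba

bb->c; ca->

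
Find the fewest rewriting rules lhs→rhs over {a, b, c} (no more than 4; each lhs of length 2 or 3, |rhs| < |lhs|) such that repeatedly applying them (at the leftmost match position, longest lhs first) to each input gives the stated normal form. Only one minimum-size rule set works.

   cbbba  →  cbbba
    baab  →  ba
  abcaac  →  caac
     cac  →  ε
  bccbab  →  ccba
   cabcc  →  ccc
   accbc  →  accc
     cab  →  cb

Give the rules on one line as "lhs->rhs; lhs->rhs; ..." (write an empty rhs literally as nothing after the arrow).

  | cbbba
  | baab => bab => ba
  | abcaac => bcaac => caac
  | cac => ε

ab->b; bab->ba; bc->c; cac->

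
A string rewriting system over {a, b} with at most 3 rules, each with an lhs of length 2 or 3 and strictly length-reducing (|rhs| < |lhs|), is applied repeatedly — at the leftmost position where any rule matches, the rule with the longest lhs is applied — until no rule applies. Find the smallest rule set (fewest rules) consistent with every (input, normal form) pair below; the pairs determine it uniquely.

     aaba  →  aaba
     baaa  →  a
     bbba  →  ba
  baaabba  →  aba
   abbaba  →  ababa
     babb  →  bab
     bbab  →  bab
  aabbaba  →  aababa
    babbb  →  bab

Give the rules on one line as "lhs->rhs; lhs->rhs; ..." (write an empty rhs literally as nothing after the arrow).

  | aaba
  | baaa => a
  | bbba => bba => ba
  | baaabba => abba => aba

baa->; bb->b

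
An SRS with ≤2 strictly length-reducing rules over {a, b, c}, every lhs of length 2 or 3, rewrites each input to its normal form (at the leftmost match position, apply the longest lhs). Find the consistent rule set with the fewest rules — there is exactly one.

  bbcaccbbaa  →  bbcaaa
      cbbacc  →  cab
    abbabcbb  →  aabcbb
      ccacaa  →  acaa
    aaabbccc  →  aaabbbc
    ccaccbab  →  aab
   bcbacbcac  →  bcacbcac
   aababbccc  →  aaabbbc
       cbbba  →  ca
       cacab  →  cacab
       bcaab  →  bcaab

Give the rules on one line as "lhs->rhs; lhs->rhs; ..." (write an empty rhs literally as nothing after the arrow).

  | bbcaccbbaa => bbcabbbaa => bbcabbaa => bbcabaa => bbcaaa
  | cbbacc => cbacc => cacc => cab
  | abbabcbb => ababcbb => aabcbb
  | ccacaa => bacaa => acaa

ba->a; cc->b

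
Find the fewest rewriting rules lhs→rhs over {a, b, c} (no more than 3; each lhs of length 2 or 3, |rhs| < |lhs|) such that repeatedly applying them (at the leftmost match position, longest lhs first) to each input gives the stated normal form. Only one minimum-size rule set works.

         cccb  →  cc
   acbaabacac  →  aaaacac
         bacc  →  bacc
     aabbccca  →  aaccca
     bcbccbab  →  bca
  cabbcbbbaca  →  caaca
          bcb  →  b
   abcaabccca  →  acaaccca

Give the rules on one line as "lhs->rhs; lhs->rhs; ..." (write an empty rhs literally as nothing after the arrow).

ab->a; cb->

  | cccb => cc
  | acbaabacac => aaabacac => aaaacac
  | bacc
  | aabbccca => aabccca => aaccca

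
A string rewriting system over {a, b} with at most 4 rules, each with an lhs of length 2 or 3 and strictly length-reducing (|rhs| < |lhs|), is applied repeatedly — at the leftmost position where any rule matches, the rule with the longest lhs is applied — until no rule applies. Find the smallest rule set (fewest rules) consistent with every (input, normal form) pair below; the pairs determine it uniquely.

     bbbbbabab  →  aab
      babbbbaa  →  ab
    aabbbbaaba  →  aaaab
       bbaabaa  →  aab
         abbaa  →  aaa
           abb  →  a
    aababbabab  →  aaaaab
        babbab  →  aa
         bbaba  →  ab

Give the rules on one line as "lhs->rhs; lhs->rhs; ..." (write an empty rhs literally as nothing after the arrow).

ba->b; bab->a; bb->

  | bbbbbabab => bbbabab => babab => aab
  | babbbbaa => abbbaa => abaa => aba => ab
  | aabbbbaaba => aabbaaba => aaaaba => aaaab
  | bbaabaa => aabaa => aaba => aab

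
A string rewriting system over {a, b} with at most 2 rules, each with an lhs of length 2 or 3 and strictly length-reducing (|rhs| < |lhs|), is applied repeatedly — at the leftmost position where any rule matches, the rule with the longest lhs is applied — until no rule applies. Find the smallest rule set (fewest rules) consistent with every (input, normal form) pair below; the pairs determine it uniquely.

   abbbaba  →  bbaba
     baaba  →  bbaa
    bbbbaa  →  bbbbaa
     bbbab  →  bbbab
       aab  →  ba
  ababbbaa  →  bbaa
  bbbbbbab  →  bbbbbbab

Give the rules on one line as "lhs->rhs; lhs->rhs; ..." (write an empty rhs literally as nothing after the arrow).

aab->ba; abb->b

  | abbbaba => bbaba
  | baaba => bbaa
  | bbbbaa
  | bbbab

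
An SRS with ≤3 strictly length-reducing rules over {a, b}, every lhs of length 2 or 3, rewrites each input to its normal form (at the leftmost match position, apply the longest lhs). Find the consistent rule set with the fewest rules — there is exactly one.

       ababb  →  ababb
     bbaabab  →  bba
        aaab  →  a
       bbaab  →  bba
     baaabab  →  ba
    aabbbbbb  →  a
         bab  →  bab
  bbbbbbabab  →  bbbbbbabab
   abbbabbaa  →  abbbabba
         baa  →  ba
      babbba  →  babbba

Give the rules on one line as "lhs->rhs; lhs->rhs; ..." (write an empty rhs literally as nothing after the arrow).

  | ababb
  | bbaabab => bbaaab => bbaab => bbaa => bba
  | aaab => aab => aa => a
  | bbaab => bbaa => bba

aa->a; aab->aa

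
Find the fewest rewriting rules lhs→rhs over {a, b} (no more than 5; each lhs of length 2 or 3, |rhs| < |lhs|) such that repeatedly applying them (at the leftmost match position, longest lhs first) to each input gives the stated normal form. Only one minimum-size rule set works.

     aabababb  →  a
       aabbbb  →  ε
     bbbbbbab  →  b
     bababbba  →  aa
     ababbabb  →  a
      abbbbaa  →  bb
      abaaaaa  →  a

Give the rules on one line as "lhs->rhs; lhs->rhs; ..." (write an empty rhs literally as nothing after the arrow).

  | aabababb => aababb => aabb => aba => a
  | aabbbb => ababb => abb => ba => ε
  | bbbbbbab => abbbab => babab => bab => b
  | bababbba => babbba => bbba => aa

abb->ba; ba->; baa->b; bbb->a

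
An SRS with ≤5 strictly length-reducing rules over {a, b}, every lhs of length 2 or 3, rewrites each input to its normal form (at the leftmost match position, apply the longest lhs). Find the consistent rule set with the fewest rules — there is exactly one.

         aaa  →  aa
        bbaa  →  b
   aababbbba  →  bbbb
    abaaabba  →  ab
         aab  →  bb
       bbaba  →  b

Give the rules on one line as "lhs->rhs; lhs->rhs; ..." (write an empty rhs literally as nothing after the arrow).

  | aaa => aa
  | bbaa => bba => b
  | aababbbba => bbabbbba => bbbbba => bbbb
  | abaaabba => abaabba => ababba => abba => ab

aaa->aa; aab->bb; ba->; baa->ba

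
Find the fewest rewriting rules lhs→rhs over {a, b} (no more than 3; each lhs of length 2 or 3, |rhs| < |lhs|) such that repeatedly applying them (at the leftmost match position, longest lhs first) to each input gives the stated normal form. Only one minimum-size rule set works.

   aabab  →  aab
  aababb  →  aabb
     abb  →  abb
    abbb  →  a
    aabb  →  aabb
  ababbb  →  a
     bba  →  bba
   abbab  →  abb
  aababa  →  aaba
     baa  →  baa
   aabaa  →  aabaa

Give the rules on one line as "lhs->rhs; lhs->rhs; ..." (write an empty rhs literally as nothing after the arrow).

  | aabab => aab
  | aababb => aabb
  | abb
  | abbb => a

bab->b; bbb->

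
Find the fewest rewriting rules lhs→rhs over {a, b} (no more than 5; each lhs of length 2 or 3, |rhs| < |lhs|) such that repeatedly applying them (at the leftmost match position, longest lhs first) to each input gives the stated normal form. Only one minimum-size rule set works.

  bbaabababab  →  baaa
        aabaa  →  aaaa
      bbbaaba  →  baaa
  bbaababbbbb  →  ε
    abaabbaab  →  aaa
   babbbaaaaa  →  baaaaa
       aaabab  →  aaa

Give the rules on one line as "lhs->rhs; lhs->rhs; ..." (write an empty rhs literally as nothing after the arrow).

ab->; aba->aa; bb->; bba->b

  | bbaabababab => babababab => baababab => baaabab => baaaab => baaa
  | aabaa => aaaa
  | bbbaaba => baaba => baaa
  | bbaababbbbb => bababbbbb => baabbbbb => babbbb => bbbb => bb => ε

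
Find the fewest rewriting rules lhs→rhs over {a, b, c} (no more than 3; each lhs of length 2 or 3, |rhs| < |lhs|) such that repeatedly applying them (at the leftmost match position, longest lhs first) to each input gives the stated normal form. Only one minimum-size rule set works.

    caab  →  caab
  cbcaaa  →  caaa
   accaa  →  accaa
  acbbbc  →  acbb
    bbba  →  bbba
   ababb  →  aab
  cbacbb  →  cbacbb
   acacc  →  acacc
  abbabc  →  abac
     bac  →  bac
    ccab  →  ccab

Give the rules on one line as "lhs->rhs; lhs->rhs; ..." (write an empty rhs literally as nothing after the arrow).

  | caab
  | cbcaaa => caaa
  | accaa
  | acbbbc => acbb

bab->a; bc->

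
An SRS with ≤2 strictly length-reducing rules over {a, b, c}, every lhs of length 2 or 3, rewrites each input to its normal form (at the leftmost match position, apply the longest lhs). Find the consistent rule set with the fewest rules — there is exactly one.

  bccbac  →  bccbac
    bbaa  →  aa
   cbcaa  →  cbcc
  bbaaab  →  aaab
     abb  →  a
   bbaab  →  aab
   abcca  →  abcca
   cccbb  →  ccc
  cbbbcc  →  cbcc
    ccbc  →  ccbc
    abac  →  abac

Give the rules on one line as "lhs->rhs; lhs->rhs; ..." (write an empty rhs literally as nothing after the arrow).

  | bccbac
  | bbaa => aa
  | cbcaa => cbcc
  | bbaaab => aaab

bb->; caa->cc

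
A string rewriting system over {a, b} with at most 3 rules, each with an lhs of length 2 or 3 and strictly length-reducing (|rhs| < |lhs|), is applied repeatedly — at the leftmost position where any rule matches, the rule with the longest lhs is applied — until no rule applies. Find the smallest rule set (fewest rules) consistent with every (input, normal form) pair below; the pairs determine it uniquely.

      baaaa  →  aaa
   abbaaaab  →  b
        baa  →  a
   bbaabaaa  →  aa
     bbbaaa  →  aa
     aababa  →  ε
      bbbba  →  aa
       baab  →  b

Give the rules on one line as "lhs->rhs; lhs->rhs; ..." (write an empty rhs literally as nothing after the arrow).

  | baaaa => aaa
  | abbaaaab => bbaaaab => aaaaab => aaaab => aaab => aab => ab => b
  | baa => a
  | bbaabaaa => aaabaaa => aabaaa => abaaa => baaa => aa

ab->b; ba->; bb->a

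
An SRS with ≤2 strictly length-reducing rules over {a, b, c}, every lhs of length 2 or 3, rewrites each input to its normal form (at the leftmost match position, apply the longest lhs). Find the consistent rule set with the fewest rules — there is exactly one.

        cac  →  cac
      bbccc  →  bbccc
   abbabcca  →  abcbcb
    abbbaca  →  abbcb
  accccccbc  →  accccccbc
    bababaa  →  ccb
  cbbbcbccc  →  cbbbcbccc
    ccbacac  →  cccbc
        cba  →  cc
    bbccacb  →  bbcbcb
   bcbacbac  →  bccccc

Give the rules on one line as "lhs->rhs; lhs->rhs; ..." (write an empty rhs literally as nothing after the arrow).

ba->c; cca->cb

  | cac
  | bbccc
  | abbabcca => abcbcca => abcbcb
  | abbbaca => abbcca => abbcb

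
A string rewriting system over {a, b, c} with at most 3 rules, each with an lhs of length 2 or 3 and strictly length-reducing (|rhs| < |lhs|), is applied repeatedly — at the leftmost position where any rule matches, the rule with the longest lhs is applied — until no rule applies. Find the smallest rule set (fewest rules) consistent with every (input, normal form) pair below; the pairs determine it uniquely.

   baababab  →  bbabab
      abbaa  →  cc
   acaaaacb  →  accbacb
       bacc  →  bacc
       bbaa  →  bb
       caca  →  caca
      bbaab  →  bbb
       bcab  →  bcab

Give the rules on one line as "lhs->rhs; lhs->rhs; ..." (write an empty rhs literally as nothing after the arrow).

aa->; aaa->cb; abb->cc

  | baababab => bbabab
  | abbaa => ccaa => cc
  | acaaaacb => accbacb
  | bacc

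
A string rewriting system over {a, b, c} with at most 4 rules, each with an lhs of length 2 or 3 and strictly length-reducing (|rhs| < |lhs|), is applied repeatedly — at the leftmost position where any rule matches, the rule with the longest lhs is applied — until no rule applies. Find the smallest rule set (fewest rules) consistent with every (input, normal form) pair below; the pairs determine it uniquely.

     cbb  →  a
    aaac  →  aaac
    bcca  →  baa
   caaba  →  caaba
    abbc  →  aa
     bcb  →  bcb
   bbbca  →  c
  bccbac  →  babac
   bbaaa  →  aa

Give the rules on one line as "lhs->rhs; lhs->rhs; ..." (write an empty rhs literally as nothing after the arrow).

  | cbb => cc => a
  | aaac
  | bcca => baa
  | caaba

bb->c; bba->; bca->; cc->a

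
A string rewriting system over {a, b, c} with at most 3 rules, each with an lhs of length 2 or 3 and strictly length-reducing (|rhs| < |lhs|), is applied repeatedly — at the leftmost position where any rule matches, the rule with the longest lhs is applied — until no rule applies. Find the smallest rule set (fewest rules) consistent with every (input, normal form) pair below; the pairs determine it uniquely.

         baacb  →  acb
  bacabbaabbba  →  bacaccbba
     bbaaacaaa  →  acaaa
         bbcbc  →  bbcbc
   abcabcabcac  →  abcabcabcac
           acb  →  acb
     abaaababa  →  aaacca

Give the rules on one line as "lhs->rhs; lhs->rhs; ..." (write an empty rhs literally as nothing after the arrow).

  | baacb => acb
  | bacabbaabbba => bacababbba => bacaccbba
  | bbaaacaaa => baacaaa => acaaa
  | bbcbc

baa->a; bab->cc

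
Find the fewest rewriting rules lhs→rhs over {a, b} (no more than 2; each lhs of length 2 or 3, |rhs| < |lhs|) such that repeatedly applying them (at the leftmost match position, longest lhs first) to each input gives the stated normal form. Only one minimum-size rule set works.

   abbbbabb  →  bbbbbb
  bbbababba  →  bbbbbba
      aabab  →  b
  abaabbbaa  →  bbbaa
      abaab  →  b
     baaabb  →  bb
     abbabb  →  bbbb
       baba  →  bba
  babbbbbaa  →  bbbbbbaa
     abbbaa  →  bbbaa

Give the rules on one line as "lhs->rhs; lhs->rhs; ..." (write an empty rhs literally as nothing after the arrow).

aab->; ab->b

  | abbbbabb => bbbbabb => bbbbbb
  | bbbababba => bbbbabba => bbbbbba
  | aabab => ab => b
  | abaabbbaa => baabbbaa => bbbaa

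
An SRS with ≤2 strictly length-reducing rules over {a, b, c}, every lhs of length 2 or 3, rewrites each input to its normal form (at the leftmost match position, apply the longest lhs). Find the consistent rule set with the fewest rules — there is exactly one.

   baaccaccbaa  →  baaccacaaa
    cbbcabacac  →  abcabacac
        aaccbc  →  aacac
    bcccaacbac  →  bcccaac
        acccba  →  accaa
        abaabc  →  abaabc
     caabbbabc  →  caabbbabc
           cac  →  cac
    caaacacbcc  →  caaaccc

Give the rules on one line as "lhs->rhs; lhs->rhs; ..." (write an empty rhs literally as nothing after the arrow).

  | baaccaccbaa => baaccacaaa
  | cbbcabacac => abcabacac
  | aaccbc => aacac
  | bcccaacbac => bcccaac

acb->; cb->a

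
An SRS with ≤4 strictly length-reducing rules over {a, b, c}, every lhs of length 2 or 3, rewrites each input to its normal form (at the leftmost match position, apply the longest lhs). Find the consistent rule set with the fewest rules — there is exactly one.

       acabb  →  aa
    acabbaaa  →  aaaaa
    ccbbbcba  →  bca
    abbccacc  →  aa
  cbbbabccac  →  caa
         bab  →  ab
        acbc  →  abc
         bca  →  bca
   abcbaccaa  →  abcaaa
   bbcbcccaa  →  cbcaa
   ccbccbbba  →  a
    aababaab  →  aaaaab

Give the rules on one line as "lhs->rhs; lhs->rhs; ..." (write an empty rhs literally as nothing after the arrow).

ac->a; ba->a; bb->; cc->

  | acabb => aabb => aa
  | acabbaaa => aabbaaa => aaaaa
  | ccbbbcba => bbbcba => bcba => bca
  | abbccacc => accacc => acacc => aacc => aac => aa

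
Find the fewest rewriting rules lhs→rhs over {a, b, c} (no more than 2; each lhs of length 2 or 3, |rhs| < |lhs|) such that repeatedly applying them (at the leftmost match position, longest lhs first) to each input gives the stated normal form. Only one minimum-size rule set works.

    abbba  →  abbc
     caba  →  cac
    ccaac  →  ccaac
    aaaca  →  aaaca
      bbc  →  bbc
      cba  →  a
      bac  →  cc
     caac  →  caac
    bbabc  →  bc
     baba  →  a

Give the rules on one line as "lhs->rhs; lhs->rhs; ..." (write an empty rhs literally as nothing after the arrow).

  | abbba => abbc
  | caba => cac
  | ccaac
  | aaaca

ba->c; cb->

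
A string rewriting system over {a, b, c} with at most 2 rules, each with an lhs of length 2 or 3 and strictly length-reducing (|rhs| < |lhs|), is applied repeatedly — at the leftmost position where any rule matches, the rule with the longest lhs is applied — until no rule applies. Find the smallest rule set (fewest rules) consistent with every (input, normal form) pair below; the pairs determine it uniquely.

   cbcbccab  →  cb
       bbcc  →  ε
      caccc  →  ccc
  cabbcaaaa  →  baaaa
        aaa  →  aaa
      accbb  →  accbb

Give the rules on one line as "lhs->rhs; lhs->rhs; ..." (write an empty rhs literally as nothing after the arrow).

  | cbcbccab => cbccab => ccab => cb
  | bbcc => bc => ε
  | caccc => ccc
  | cabbcaaaa => bbcaaaa => baaaa

bc->; ca->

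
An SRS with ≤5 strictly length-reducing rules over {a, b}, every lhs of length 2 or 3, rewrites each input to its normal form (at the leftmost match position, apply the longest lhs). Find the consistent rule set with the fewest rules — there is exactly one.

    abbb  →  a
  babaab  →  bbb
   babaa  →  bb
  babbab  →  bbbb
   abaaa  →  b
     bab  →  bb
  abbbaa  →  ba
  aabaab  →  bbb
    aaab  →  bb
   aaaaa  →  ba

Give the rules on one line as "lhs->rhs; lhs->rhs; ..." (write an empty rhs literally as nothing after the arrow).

aa->b; ab->a; baa->b; bab->bb

  | abbb => abb => ab => a
  | babaab => bbaab => bbb
  | babaa => bbaa => bb
  | babbab => bbbab => bbbb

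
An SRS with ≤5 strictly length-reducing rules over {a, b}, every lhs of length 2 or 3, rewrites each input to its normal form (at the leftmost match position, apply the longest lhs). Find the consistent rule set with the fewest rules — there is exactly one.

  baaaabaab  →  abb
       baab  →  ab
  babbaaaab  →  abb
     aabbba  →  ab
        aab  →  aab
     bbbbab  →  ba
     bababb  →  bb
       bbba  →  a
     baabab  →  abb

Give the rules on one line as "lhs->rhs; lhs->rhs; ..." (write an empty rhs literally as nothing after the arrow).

  | baaaabaab => aaabaab => abbaab => abab => abb
  | baab => ab
  | babbaaaab => bbbaaaab => baaaaab => aaaab => abab => abb
  | aabbba => aabaa => aaa => ab

aaa->ab; baa->a; bab->bb; bbb->ba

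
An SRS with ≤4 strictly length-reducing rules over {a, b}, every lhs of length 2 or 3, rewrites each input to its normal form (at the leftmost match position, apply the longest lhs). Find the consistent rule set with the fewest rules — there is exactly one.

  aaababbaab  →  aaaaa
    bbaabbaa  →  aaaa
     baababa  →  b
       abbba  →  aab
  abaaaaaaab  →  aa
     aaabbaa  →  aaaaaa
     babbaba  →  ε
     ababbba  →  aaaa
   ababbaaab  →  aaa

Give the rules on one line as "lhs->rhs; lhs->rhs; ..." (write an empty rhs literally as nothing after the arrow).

  | aaababbaab => aaabbbaab => aaaabaab => aaaabab => aaaabb => aaaaa
  | bbaabbaa => abbaa => aaaa
  | baababa => bababa => bbaba => ba => b
  | abbba => aaba => aab

abb->aa; ba->b; bba->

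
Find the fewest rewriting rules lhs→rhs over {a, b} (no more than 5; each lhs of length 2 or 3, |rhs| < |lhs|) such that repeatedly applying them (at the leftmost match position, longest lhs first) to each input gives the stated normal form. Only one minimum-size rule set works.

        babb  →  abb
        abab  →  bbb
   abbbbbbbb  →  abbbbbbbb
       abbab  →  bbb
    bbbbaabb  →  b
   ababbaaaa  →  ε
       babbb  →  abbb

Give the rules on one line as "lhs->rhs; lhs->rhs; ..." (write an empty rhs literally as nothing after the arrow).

  | babb => abb
  | abab => bbb
  | abbbbbbbb
  | abbab => abab => bbb

aa->; aab->; aba->bb; ba->a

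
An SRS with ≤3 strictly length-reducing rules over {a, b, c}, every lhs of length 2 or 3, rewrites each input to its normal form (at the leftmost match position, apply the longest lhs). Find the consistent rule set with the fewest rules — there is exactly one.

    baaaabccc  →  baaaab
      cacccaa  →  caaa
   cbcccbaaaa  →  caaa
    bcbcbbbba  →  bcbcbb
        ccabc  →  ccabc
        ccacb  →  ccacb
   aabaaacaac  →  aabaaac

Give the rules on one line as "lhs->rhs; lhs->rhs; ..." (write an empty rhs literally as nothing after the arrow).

  | baaaabccc => baaaab
  | cacccaa => caaa
  | cbcccbaaaa => cbbaaaa => caaa
  | bcbcbbbba => bcbcbb

aca->; bba->; ccc->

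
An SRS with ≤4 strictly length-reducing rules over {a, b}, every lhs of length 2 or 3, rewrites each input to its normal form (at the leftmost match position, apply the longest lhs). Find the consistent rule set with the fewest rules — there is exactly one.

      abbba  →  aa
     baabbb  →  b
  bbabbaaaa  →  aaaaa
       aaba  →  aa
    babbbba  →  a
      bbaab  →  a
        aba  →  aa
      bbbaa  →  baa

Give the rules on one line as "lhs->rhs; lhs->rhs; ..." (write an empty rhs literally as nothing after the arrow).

aab->ab; ab->a; bab->b; bb->

  | abbba => abba => aba => aa
  | baabbb => babbb => bbb => b
  | bbabbaaaa => abbaaaa => abaaaa => aaaaa
  | aaba => aba => aa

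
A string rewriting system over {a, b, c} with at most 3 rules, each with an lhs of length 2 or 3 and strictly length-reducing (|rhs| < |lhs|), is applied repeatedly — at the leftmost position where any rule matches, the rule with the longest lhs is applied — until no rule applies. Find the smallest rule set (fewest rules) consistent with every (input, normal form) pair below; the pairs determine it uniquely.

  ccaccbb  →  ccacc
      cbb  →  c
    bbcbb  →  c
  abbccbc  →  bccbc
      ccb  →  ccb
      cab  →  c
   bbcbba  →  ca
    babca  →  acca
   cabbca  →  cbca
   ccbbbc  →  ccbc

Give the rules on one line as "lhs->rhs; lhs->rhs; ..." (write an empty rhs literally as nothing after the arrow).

  | ccaccbb => ccacc
  | cbb => c
  | bbcbb => cbb => c
  | abbccbc => bccbc

ab->; bab->ac; bb->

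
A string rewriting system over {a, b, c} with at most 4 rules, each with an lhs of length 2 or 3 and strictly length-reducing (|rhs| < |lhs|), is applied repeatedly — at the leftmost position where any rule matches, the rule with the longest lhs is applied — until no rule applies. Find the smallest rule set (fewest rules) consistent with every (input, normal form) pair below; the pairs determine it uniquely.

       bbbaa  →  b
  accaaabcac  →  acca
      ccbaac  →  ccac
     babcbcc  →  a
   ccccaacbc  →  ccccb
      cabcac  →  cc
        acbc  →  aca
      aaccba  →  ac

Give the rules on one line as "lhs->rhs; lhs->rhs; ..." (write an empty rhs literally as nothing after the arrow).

aa->b; ba->; bc->a

  | bbbaa => bba => b
  | accaaabcac => accbabcac => accbcac => accaac => accbc => acca
  | ccbaac => ccac
  | babcbcc => bcbcc => abcc => aac => bc => a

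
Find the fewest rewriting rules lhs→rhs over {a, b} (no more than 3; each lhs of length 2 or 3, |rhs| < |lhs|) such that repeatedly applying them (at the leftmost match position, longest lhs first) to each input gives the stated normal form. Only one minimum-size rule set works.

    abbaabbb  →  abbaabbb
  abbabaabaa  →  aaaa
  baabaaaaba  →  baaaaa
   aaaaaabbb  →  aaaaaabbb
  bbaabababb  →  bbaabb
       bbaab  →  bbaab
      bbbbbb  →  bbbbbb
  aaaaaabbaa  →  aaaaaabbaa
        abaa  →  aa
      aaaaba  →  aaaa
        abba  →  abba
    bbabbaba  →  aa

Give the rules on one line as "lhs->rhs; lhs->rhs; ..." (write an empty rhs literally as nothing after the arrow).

  | abbaabbb
  | abbabaabaa => abaaabaa => aaabaa => aaaa
  | baabaaaaba => baaaaaba => baaaaa
  | aaaaaabbb

aba->a; bab->a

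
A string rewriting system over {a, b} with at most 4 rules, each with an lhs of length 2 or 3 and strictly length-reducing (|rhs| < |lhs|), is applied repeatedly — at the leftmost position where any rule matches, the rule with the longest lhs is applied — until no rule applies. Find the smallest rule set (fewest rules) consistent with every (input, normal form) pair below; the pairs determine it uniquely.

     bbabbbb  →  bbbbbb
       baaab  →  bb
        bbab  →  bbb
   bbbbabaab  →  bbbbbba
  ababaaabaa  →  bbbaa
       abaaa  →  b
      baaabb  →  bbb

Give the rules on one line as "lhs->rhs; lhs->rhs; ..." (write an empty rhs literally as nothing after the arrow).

aaa->; aab->ba; ab->b

  | bbabbbb => bbbbbb
  | baaab => bb
  | bbab => bbb
  | bbbbabaab => bbbbbaab => bbbbbba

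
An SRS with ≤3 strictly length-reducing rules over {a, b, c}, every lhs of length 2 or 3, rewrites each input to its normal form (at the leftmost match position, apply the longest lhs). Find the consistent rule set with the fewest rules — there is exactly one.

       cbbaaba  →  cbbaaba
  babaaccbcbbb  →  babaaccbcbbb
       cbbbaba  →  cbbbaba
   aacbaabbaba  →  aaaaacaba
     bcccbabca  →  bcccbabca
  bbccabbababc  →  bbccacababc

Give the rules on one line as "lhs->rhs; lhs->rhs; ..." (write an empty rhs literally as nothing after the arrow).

  | cbbaaba
  | babaaccbcbbb
  | cbbbaba
  | aacbaabbaba => aaaaabbaba => aaaaacaba

abb->ac; acb->aa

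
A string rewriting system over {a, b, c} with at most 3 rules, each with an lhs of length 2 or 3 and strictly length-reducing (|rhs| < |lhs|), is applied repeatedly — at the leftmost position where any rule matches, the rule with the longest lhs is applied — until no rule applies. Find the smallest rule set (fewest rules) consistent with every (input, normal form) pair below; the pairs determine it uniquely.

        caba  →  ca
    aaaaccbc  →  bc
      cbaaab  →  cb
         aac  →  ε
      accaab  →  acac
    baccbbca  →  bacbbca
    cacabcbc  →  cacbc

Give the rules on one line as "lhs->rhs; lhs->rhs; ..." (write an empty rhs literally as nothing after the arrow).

  | caba => cca => ca
  | aaaaccbc => aacbc => bc
  | cbaaab => cbaac => cb
  | aac => ε

aac->; ab->c; cc->c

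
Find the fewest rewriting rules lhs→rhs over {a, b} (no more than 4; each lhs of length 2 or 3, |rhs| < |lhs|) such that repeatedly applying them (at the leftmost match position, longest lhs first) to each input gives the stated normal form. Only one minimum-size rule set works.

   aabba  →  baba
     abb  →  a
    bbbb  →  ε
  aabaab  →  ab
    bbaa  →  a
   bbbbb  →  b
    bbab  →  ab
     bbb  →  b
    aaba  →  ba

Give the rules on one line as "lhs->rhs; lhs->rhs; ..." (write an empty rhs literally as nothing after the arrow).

aa->a; aaa->ba; aab->ba; bb->

  | aabba => baba
  | abb => a
  | bbbb => bb => ε
  | aabaab => baaab => bbab => ab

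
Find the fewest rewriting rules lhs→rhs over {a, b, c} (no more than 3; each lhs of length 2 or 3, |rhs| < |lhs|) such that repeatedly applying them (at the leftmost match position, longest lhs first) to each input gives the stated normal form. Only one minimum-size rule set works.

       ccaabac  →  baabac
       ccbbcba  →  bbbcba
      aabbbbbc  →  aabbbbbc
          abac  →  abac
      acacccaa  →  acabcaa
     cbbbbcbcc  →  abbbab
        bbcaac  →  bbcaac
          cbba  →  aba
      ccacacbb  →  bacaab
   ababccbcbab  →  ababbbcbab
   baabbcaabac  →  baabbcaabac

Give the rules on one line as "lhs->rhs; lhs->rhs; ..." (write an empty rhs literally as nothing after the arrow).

cbb->ab; cc->b

  | ccaabac => baabac
  | ccbbcba => bbbcba
  | aabbbbbc
  | abac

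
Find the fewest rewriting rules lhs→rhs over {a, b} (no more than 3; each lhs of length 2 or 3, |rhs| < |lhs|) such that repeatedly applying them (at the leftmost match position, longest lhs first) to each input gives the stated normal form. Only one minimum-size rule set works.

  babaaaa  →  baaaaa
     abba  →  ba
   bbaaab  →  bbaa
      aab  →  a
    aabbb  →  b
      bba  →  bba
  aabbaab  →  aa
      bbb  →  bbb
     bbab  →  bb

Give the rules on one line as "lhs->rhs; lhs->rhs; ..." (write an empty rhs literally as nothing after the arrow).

  | babaaaa => baaaaa
  | abba => ba
  | bbaaab => bbaa
  | aab => a

ab->; aba->aa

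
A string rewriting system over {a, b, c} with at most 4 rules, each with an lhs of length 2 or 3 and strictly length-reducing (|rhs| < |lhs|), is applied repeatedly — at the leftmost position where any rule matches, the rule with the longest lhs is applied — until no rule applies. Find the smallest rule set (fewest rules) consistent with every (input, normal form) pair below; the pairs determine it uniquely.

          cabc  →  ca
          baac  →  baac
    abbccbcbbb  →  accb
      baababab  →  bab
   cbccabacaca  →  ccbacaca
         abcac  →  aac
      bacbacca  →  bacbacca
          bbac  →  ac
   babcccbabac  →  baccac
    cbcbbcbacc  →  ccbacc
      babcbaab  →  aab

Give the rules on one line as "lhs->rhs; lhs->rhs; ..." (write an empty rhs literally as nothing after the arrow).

aba->ba; bb->; bc->

  | cabc => ca
  | baac
  | abbccbcbbb => accbcbbb => accbbb => accb
  | baababab => bababab => bbabab => abab => bab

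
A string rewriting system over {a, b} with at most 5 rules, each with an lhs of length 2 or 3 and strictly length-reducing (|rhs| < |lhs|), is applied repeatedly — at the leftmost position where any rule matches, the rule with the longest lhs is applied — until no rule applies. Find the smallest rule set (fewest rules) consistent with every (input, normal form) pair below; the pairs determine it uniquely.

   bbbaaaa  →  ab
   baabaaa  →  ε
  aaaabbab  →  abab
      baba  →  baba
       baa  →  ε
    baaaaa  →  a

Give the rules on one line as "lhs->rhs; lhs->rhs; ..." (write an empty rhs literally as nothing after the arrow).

  | bbbaaaa => aaaaa => baaa => bba => ab
  | baabaaa => bbbaaa => aaaa => baa => bb => ε
  | aaaabbab => baabbab => bbbbab => abab
  | baba

aa->b; bb->; bba->ab; bbb->a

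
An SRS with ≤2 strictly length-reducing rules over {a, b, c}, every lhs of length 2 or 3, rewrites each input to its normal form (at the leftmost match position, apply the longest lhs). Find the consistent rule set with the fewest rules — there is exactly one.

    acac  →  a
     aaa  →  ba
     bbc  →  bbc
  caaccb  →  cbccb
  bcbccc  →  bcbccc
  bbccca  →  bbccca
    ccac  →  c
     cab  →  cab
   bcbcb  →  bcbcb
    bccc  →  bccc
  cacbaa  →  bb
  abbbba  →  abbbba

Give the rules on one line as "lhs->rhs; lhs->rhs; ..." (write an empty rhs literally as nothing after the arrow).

  | acac => a
  | aaa => ba
  | bbc
  | caaccb => cbccb

aa->b; cac->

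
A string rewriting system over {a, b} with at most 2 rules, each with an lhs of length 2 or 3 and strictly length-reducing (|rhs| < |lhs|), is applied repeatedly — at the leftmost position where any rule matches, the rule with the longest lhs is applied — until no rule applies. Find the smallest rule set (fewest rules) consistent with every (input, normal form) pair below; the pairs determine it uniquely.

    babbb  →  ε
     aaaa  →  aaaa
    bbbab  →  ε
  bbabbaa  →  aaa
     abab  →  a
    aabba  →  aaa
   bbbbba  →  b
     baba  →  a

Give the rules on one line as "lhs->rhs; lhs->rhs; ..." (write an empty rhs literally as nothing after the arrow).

  | babbb => bbbb => bb => ε
  | aaaa
  | bbbab => bab => bb => ε
  | bbabbaa => abbaa => aaa

ba->b; bb->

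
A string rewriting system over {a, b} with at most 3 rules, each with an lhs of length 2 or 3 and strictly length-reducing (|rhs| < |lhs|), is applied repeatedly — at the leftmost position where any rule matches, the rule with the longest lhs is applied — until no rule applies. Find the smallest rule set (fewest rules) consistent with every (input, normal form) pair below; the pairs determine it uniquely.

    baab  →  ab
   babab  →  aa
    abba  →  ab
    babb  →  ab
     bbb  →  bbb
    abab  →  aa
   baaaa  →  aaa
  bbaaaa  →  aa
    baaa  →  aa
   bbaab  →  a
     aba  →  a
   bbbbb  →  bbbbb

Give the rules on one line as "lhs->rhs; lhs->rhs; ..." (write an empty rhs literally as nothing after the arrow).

aab->aa; ba->; bab->a

  | baab => ab
  | babab => aab => aa
  | abba => ab
  | babb => ab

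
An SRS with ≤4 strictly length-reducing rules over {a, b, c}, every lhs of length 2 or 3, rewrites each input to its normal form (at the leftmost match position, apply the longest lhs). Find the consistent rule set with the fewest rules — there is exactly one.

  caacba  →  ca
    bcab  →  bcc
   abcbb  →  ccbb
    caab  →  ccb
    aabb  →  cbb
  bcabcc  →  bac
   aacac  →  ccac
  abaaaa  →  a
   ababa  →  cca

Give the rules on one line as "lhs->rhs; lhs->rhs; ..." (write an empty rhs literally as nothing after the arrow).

aa->c; ab->c; ccc->a

  | caacba => cccba => aba => ca
  | bcab => bcc
  | abcbb => ccbb
  | caab => ccb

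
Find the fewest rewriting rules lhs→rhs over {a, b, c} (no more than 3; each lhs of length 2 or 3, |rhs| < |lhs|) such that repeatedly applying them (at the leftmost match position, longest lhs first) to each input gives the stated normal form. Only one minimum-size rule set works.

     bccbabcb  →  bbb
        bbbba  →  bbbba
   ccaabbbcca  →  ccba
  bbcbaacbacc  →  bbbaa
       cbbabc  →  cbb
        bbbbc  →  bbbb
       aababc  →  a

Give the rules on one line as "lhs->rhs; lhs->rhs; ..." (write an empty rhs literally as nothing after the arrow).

ab->; ac->a; bc->b

  | bccbabcb => bcbabcb => bbabcb => bbcb => bbb
  | bbbba
  | ccaabbbcca => ccabbcca => ccbcca => ccbca => ccba
  | bbcbaacbacc => bbbaacbacc => bbbaabacc => bbbaacc => bbbaac => bbbaa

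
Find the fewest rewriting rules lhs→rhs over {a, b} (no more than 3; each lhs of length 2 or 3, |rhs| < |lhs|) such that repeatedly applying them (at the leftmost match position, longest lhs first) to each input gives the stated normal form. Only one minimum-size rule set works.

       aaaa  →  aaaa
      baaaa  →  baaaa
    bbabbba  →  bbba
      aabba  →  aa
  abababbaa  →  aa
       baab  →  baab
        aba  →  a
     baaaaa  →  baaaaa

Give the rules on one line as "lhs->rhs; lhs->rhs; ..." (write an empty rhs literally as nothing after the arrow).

  | aaaa
  | baaaa
  | bbabbba => bbba
  | aabba => aa

aba->a; abb->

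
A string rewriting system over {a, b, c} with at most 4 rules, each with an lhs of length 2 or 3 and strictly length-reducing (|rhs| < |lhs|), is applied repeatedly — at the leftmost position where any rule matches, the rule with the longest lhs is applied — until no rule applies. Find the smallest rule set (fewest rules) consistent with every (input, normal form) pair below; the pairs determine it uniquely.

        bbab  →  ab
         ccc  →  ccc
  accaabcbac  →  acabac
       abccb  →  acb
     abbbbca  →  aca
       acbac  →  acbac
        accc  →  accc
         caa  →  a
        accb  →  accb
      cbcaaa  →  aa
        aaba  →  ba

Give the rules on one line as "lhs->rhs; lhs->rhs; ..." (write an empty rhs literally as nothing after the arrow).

  | bbab => ab
  | ccc
  | accaabcbac => acabcbac => acabac
  | abccb => acb

aab->b; bb->; bc->; caa->a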